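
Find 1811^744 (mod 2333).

156

Compute successive squares:
744 in binary is 1011101000, i.e. 744 = 512 + 128 + 64 + 32 + 8.
1811^1 ≡ 1811 (mod 2333)
1811^2 ≡ 1811^2 = 3279721 ≡ 1856 (mod 2333)
1811^4 ≡ 1856^2 = 3444736 ≡ 1228 (mod 2333)
1811^8 ≡ 1228^2 = 1507984 ≡ 866 (mod 2333)
1811^16 ≡ 866^2 = 749956 ≡ 1063 (mod 2333)
1811^32 ≡ 1063^2 = 1129969 ≡ 797 (mod 2333)
1811^64 ≡ 797^2 = 635209 ≡ 633 (mod 2333)
1811^128 ≡ 633^2 = 400689 ≡ 1746 (mod 2333)
1811^256 ≡ 1746^2 = 3048516 ≡ 1618 (mod 2333)
1811^512 ≡ 1618^2 = 2617924 ≡ 298 (mod 2333)
1811^744 = 1811^512 × 1811^128 × 1811^64 × 1811^32 × 1811^8 ≡ 298 × 1746 × 633 × 797 × 866 (mod 2333).
Accumulate the product:
298 × 1746 = 520308 ≡ 49
49 × 633 = 31017 ≡ 688
688 × 797 = 548336 ≡ 81
81 × 866 = 70146 ≡ 156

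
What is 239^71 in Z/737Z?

By square-and-multiply:
71 in binary is 1000111, i.e. 71 = 64 + 4 + 2 + 1.
239^1 ≡ 239 (mod 737)
239^2 ≡ 239^2 = 57121 ≡ 372 (mod 737)
239^4 ≡ 372^2 = 138384 ≡ 565 (mod 737)
239^8 ≡ 565^2 = 319225 ≡ 104 (mod 737)
239^16 ≡ 104^2 = 10816 ≡ 498 (mod 737)
239^32 ≡ 498^2 = 248004 ≡ 372 (mod 737)
239^64 ≡ 372^2 = 138384 ≡ 565 (mod 737)
239^71 = 239^64 · 239^4 · 239^2 · 239^1 ≡ 565 · 565 · 372 · 239 (mod 737).
Accumulate the product:
565 · 565 = 319225 ≡ 104
104 · 372 = 38688 ≡ 364
364 · 239 = 86996 ≡ 30

30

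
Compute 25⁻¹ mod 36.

Run the extended Euclidean algorithm:
36 = 1·25 + 11
25 = 2·11 + 3
11 = 3·3 + 2
3 = 1·2 + 1
2 = 2·1 + 0
gcd(25, 36) = 1, so the inverse exists.
Back-substitute for 1:
1 = 1·3 − 1·2
  = −1·11 + 4·3
  = 4·25 − 9·11
  = −9·36 + 13·25
So 25⁻¹ ≡ 13 (mod 36).

13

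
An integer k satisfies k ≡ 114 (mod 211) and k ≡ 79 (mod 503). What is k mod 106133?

211⁻¹ mod 503: 211×267 ≡ 1 (mod 503), so 211⁻¹ ≡ 267.
k = 114 + 211×((79 − 114)×267 mod 503) = 114 + 211×212 = 44846.

44846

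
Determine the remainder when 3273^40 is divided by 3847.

460

3273^1 ≡ 3273 (mod 3847)
3273^2 ≡ 3273^2 = 10712529 ≡ 2481 (mod 3847)
3273^4 ≡ 2481^2 = 6155361 ≡ 161 (mod 3847)
3273^8 ≡ 161^2 = 25921 ≡ 2839 (mod 3847)
3273^16 ≡ 2839^2 = 8059921 ≡ 456 (mod 3847)
3273^32 ≡ 456^2 = 207936 ≡ 198 (mod 3847)
3273^40 = 3273^32 · 3273^8 ≡ 198 · 2839 (mod 3847).
198 · 2839 = 562122 ≡ 460 (mod 3847).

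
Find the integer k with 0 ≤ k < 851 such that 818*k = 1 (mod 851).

361

By the extended Euclidean algorithm:
851 = 1*818 + 33
818 = 24*33 + 26
33 = 1*26 + 7
26 = 3*7 + 5
7 = 1*5 + 2
5 = 2*2 + 1
2 = 2*1 + 0
gcd(818, 851) = 1, so the inverse exists.
Back-substitute for 1:
1 = 1*5 − 2*2
  = −2*7 + 3*5
  = 3*26 − 11*7
  = −11*33 + 14*26
  = 14*818 − 347*33
  = −347*851 + 361*818
So 818⁻¹ ≡ 361 (mod 851).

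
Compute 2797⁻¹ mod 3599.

1979

Apply the Euclidean algorithm and back-substitute:
3599 = 1*2797 + 802
2797 = 3*802 + 391
802 = 2*391 + 20
391 = 19*20 + 11
20 = 1*11 + 9
11 = 1*9 + 2
9 = 4*2 + 1
2 = 2*1 + 0
gcd(2797, 3599) = 1, so the inverse exists.
Back-substitute for 1:
1 = 1*9 − 4*2
  = −4*11 + 5*9
  = 5*20 − 9*11
  = −9*391 + 176*20
  = 176*802 − 361*391
  = −361*2797 + 1259*802
  = 1259*3599 − 1620*2797
So 2797⁻¹ ≡ −1620 ≡ 1979 (mod 3599).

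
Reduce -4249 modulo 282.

-4249 = -16×282 + 263, so -4249 ≡ 263 (mod 282).

263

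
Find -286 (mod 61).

-286 = -5*61 + 19, so -286 ≡ 19 (mod 61).

19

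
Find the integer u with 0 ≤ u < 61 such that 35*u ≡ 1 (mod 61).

61 = 1*35 + 26
35 = 1*26 + 9
26 = 2*9 + 8
9 = 1*8 + 1
8 = 8*1 + 0
gcd(35, 61) = 1, so the inverse exists.
Back-substitute for 1:
1 = 1*9 − 1*8
  = −1*26 + 3*9
  = 3*35 − 4*26
  = −4*61 + 7*35
So 35⁻¹ ≡ 7 (mod 61).

7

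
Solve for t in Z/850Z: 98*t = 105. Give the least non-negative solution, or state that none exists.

gcd(98, 850) = 2, and 2 does not divide 105.
So the congruence has no solution.

no solution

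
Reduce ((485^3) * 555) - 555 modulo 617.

123

(485)^3 ≡ 208 (mod 617)
208 * 555 = 115440 ≡ 61 (mod 617)
61 - 555 = -494 ≡ 123 (mod 617)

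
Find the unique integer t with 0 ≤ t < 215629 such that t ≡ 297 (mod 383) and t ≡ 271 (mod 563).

383⁻¹ mod 563: 383·147 ≡ 1 (mod 563), so 383⁻¹ ≡ 147.
t = 297 + 383·((271 − 297)·147 mod 563) = 297 + 383·119 = 45874.
Check: 45874 mod 383 = 297, 45874 mod 563 = 271. ✓

45874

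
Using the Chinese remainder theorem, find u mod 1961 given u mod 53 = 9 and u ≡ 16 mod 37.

53⁻¹ mod 37: 53*7 ≡ 1 (mod 37), so 53⁻¹ ≡ 7.
u = 9 + 53*((16 − 9)*7 mod 37) = 9 + 53*12 = 645.

645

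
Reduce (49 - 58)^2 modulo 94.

81

49 - 58 = -9 ≡ 85 (mod 94)
(85)^2 ≡ 81 (mod 94)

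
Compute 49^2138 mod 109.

5

2138 in binary is 100001011010, i.e. 2138 = 2048 + 64 + 16 + 8 + 2.
49^1 ≡ 49 (mod 109)
49^2 ≡ 49^2 = 2401 ≡ 3 (mod 109)
49^4 ≡ 3^2 = 9 (mod 109)
49^8 ≡ 9^2 = 81 (mod 109)
49^16 ≡ 81^2 = 6561 ≡ 21 (mod 109)
49^32 ≡ 21^2 = 441 ≡ 5 (mod 109)
49^64 ≡ 5^2 = 25 (mod 109)
49^128 ≡ 25^2 = 625 ≡ 80 (mod 109)
49^256 ≡ 80^2 = 6400 ≡ 78 (mod 109)
49^512 ≡ 78^2 = 6084 ≡ 89 (mod 109)
49^1024 ≡ 89^2 = 7921 ≡ 73 (mod 109)
49^2048 ≡ 73^2 = 5329 ≡ 97 (mod 109)
49^2138 = 49^2048 × 49^64 × 49^16 × 49^8 × 49^2 ≡ 97 × 25 × 21 × 81 × 3 (mod 109).
Accumulate the product:
97 × 25 = 2425 ≡ 27
27 × 21 = 567 ≡ 22
22 × 81 = 1782 ≡ 38
38 × 3 = 114 ≡ 5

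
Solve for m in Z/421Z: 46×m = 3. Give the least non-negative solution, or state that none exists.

357

gcd(46, 421) = 1, so a unique solution mod 421 exists.
46⁻¹ ≡ 119 (mod 421).
m ≡ 119×3 ≡ 357 (mod 421).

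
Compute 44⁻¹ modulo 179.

118

By the extended Euclidean algorithm:
179 = 4*44 + 3
44 = 14*3 + 2
3 = 1*2 + 1
2 = 2*1 + 0
gcd(44, 179) = 1, so the inverse exists.
Back-substitute for 1:
1 = 1*3 − 1*2
  = −1*44 + 15*3
  = 15*179 − 61*44
So 44⁻¹ ≡ −61 ≡ 118 (mod 179).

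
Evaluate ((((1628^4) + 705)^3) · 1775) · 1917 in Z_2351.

(1628)^4 ≡ 22 (mod 2351)
22 + 705 = 727
(727)^3 ≡ 196 (mod 2351)
196 · 1775 = 347900 ≡ 2303 (mod 2351)
2303 · 1917 = 4414851 ≡ 2024 (mod 2351)

2024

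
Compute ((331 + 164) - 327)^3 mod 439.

432

331 + 164 = 495 ≡ 56 (mod 439)
56 - 327 = -271 ≡ 168 (mod 439)
(168)^3 ≡ 432 (mod 439)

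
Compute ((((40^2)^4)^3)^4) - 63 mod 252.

(40)^2 ≡ 88 (mod 252)
(88)^4 ≡ 88 (mod 252)
(88)^3 ≡ 64 (mod 252)
(64)^4 ≡ 64 (mod 252)
64 - 63 = 1

1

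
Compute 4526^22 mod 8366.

1212

4526^1 ≡ 4526 (mod 8366)
4526^2 ≡ 4526^2 = 20484676 ≡ 4708 (mod 8366)
4526^4 ≡ 4708^2 = 22165264 ≡ 3730 (mod 8366)
4526^8 ≡ 3730^2 = 13912900 ≡ 242 (mod 8366)
4526^16 ≡ 242^2 = 58564 ≡ 2 (mod 8366)
4526^22 = 4526^16 · 4526^4 · 4526^2 ≡ 2 · 3730 · 4708 (mod 8366).
Accumulate the product:
2 · 3730 = 7460
7460 · 4708 = 35121680 ≡ 1212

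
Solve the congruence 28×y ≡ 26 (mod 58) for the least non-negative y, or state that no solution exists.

3

gcd(28, 58) = 2, and 2 | 26, so solutions exist.
Divide through by 2: 14×y ≡ 13 (mod 29).
14⁻¹ ≡ 27 (mod 29).
y ≡ 27×13 ≡ 3 (mod 29).
The smallest non-negative solution is y = 3.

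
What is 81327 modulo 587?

321

81327 = 138*587 + 321, so 81327 ≡ 321 (mod 587).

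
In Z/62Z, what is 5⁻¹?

25

By the extended Euclidean algorithm:
62 = 12·5 + 2
5 = 2·2 + 1
2 = 2·1 + 0
gcd(5, 62) = 1, so the inverse exists.
Back-substitute for 1:
1 = 1·5 − 2·2
  = −2·62 + 25·5
So 5⁻¹ ≡ 25 (mod 62).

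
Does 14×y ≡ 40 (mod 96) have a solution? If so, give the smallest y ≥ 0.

44

gcd(14, 96) = 2, and 2 | 40, so solutions exist.
Divide through by 2: 7×y ≡ 20 (mod 48).
7⁻¹ ≡ 7 (mod 48).
y ≡ 7×20 ≡ 44 (mod 48).
The smallest non-negative solution is y = 44.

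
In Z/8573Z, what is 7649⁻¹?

Apply the Euclidean algorithm and back-substitute:
8573 = 1*7649 + 924
7649 = 8*924 + 257
924 = 3*257 + 153
257 = 1*153 + 104
153 = 1*104 + 49
104 = 2*49 + 6
49 = 8*6 + 1
6 = 6*1 + 0
gcd(7649, 8573) = 1, so the inverse exists.
Back-substitute for 1:
1 = 1*49 − 8*6
  = −8*104 + 17*49
  = 17*153 − 25*104
  = −25*257 + 42*153
  = 42*924 − 151*257
  = −151*7649 + 1250*924
  = 1250*8573 − 1401*7649
So 7649⁻¹ ≡ −1401 ≡ 7172 (mod 8573).

7172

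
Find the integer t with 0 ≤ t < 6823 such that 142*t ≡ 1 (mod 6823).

6823 = 48·142 + 7
142 = 20·7 + 2
7 = 3·2 + 1
2 = 2·1 + 0
gcd(142, 6823) = 1, so the inverse exists.
Back-substitute for 1:
1 = 1·7 − 3·2
  = −3·142 + 61·7
  = 61·6823 − 2931·142
So 142⁻¹ ≡ −2931 ≡ 3892 (mod 6823).

3892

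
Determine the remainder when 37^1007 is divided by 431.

37^1 ≡ 37 (mod 431)
37^2 ≡ 37^2 = 1369 ≡ 76 (mod 431)
37^4 ≡ 76^2 = 5776 ≡ 173 (mod 431)
37^8 ≡ 173^2 = 29929 ≡ 190 (mod 431)
37^16 ≡ 190^2 = 36100 ≡ 327 (mod 431)
37^32 ≡ 327^2 = 106929 ≡ 41 (mod 431)
37^64 ≡ 41^2 = 1681 ≡ 388 (mod 431)
37^128 ≡ 388^2 = 150544 ≡ 125 (mod 431)
37^256 ≡ 125^2 = 15625 ≡ 109 (mod 431)
37^512 ≡ 109^2 = 11881 ≡ 244 (mod 431)
37^1007 = 37^512 × 37^256 × 37^128 × 37^64 × 37^32 × 37^8 × 37^4 × 37^2 × 37^1 ≡ 244 × 109 × 125 × 388 × 41 × 190 × 173 × 76 × 37 (mod 431).
Accumulate the product:
244 × 109 = 26596 ≡ 305
305 × 125 = 38125 ≡ 197
197 × 388 = 76436 ≡ 149
149 × 41 = 6109 ≡ 75
75 × 190 = 14250 ≡ 27
27 × 173 = 4671 ≡ 361
361 × 76 = 27436 ≡ 283
283 × 37 = 10471 ≡ 127

127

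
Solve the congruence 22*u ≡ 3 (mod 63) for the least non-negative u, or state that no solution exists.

gcd(22, 63) = 1, so a unique solution mod 63 exists.
22⁻¹ ≡ 43 (mod 63).
u ≡ 43*3 ≡ 3 (mod 63).

3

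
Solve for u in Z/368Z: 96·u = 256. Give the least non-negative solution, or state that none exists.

18

gcd(96, 368) = 16, and 16 | 256, so solutions exist.
Divide through by 16: 6·u mod 23 = 16.
6⁻¹ ≡ 4 (mod 23).
u ≡ 4·16 ≡ 18 (mod 23).
The smallest non-negative solution is u = 18.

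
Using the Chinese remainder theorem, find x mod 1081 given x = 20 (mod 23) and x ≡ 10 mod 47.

23⁻¹ mod 47: 23·45 ≡ 1 (mod 47), so 23⁻¹ ≡ 45.
x = 20 + 23·((10 − 20)·45 mod 47) = 20 + 23·20 = 480.
Check: 480 mod 23 = 20, 480 mod 47 = 10. ✓

480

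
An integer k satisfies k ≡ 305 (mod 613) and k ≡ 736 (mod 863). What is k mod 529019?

613⁻¹ mod 863: 613·611 ≡ 1 (mod 863), so 613⁻¹ ≡ 611.
k = 305 + 613·((736 − 305)·611 mod 863) = 305 + 613·126 = 77543.

77543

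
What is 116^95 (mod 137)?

31

Using repeated squaring:
95 in binary is 1011111, i.e. 95 = 64 + 16 + 8 + 4 + 2 + 1.
116^1 ≡ 116 (mod 137)
116^2 ≡ 116^2 = 13456 ≡ 30 (mod 137)
116^4 ≡ 30^2 = 900 ≡ 78 (mod 137)
116^8 ≡ 78^2 = 6084 ≡ 56 (mod 137)
116^16 ≡ 56^2 = 3136 ≡ 122 (mod 137)
116^32 ≡ 122^2 = 14884 ≡ 88 (mod 137)
116^64 ≡ 88^2 = 7744 ≡ 72 (mod 137)
116^95 = 116^64 * 116^16 * 116^8 * 116^4 * 116^2 * 116^1 ≡ 72 * 122 * 56 * 78 * 30 * 116 (mod 137).
Accumulate the product:
72 * 122 = 8784 ≡ 16
16 * 56 = 896 ≡ 74
74 * 78 = 5772 ≡ 18
18 * 30 = 540 ≡ 129
129 * 116 = 14964 ≡ 31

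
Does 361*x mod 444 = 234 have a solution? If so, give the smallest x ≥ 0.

gcd(361, 444) = 1, so a unique solution mod 444 exists.
361⁻¹ ≡ 337 (mod 444).
x ≡ 337*234 ≡ 270 (mod 444).

270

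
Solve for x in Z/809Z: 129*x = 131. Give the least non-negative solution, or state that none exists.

gcd(129, 809) = 1, so a unique solution mod 809 exists.
129⁻¹ ≡ 439 (mod 809).
x ≡ 439*131 ≡ 70 (mod 809).

70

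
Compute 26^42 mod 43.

Using repeated squaring:
42 in binary is 101010, i.e. 42 = 32 + 8 + 2.
26^1 ≡ 26 (mod 43)
26^2 ≡ 26^2 = 676 ≡ 31 (mod 43)
26^4 ≡ 31^2 = 961 ≡ 15 (mod 43)
26^8 ≡ 15^2 = 225 ≡ 10 (mod 43)
26^16 ≡ 10^2 = 100 ≡ 14 (mod 43)
26^32 ≡ 14^2 = 196 ≡ 24 (mod 43)
26^42 = 26^32 * 26^8 * 26^2 ≡ 24 * 10 * 31 (mod 43).
Accumulate the product:
24 * 10 = 240 ≡ 25
25 * 31 = 775 ≡ 1

1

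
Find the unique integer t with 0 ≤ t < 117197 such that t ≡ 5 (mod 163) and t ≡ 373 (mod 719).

22662

163⁻¹ mod 719: 163·397 ≡ 1 (mod 719), so 163⁻¹ ≡ 397.
t = 5 + 163·((373 − 5)·397 mod 719) = 5 + 163·139 = 22662.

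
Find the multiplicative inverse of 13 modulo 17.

17 = 1×13 + 4
13 = 3×4 + 1
4 = 4×1 + 0
gcd(13, 17) = 1, so the inverse exists.
Bézout: 1 = −3×17 + 4×13.
So 13⁻¹ ≡ 4 (mod 17).

4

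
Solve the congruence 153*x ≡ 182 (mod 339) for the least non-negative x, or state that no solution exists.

gcd(153, 339) = 3, and 3 does not divide 182.
So the congruence has no solution.

no solution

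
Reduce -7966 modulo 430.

204

-7966 = -19*430 + 204, so -7966 ≡ 204 (mod 430).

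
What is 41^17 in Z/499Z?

41^1 ≡ 41 (mod 499)
41^2 ≡ 41^2 = 1681 ≡ 184 (mod 499)
41^4 ≡ 184^2 = 33856 ≡ 423 (mod 499)
41^8 ≡ 423^2 = 178929 ≡ 287 (mod 499)
41^16 ≡ 287^2 = 82369 ≡ 34 (mod 499)
41^17 = 41^16 · 41^1 ≡ 34 · 41 (mod 499).
34 · 41 = 1394 ≡ 396 (mod 499).

396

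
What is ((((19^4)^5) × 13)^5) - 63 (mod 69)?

(19)^4 ≡ 49 (mod 69)
(49)^5 ≡ 13 (mod 69)
13 × 13 = 169 ≡ 31 (mod 69)
(31)^5 ≡ 16 (mod 69)
16 - 63 = -47 ≡ 22 (mod 69)

22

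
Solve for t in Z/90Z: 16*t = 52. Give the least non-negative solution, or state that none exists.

gcd(16, 90) = 2, and 2 | 52, so solutions exist.
Divide through by 2: 8*t mod 45 = 26.
8⁻¹ ≡ 17 (mod 45).
t ≡ 17*26 ≡ 37 (mod 45).
The smallest non-negative solution is t = 37.

37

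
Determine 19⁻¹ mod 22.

22 = 1×19 + 3
19 = 6×3 + 1
3 = 3×1 + 0
gcd(19, 22) = 1, so the inverse exists.
Back-substitute for 1:
1 = 1×19 − 6×3
  = −6×22 + 7×19
So 19⁻¹ ≡ 7 (mod 22).

7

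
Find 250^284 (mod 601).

512

250^1 ≡ 250 (mod 601)
250^2 ≡ 250^2 = 62500 ≡ 597 (mod 601)
250^4 ≡ 597^2 = 356409 ≡ 16 (mod 601)
250^8 ≡ 16^2 = 256 (mod 601)
250^16 ≡ 256^2 = 65536 ≡ 27 (mod 601)
250^32 ≡ 27^2 = 729 ≡ 128 (mod 601)
250^64 ≡ 128^2 = 16384 ≡ 157 (mod 601)
250^128 ≡ 157^2 = 24649 ≡ 8 (mod 601)
250^256 ≡ 8^2 = 64 (mod 601)
250^284 = 250^256 × 250^16 × 250^8 × 250^4 ≡ 64 × 27 × 256 × 16 (mod 601).
Accumulate the product:
64 × 27 = 1728 ≡ 526
526 × 256 = 134656 ≡ 32
32 × 16 = 512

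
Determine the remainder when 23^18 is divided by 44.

18 in binary is 10010, i.e. 18 = 16 + 2.
23^1 ≡ 23 (mod 44)
23^2 ≡ 23^2 = 529 ≡ 1 (mod 44)
23^4 ≡ 1^2 = 1 (mod 44)
23^8 ≡ 1^2 = 1 (mod 44)
23^16 ≡ 1^2 = 1 (mod 44)
23^18 = 23^16 × 23^2 ≡ 1 × 1 (mod 44).
1 × 1 = 1 ≡ 1 (mod 44).

1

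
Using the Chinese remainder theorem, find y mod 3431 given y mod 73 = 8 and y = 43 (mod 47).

73⁻¹ mod 47: 73·38 ≡ 1 (mod 47), so 73⁻¹ ≡ 38.
y = 8 + 73·((43 − 8)·38 mod 47) = 8 + 73·14 = 1030.
Check: 1030 mod 73 = 8, 1030 mod 47 = 43. ✓

1030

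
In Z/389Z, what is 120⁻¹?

295

389 = 3·120 + 29
120 = 4·29 + 4
29 = 7·4 + 1
4 = 4·1 + 0
gcd(120, 389) = 1, so the inverse exists.
Back-substitute for 1:
1 = 1·29 − 7·4
  = −7·120 + 29·29
  = 29·389 − 94·120
So 120⁻¹ ≡ −94 ≡ 295 (mod 389).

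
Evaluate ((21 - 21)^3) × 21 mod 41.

0

21 - 21 = 0
(0)^3 ≡ 0 (mod 41)
0 × 21 = 0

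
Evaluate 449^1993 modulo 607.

575

1993 in binary is 11111001001, i.e. 1993 = 1024 + 512 + 256 + 128 + 64 + 8 + 1.
449^1 ≡ 449 (mod 607)
449^2 ≡ 449^2 = 201601 ≡ 77 (mod 607)
449^4 ≡ 77^2 = 5929 ≡ 466 (mod 607)
449^8 ≡ 466^2 = 217156 ≡ 457 (mod 607)
449^16 ≡ 457^2 = 208849 ≡ 41 (mod 607)
449^32 ≡ 41^2 = 1681 ≡ 467 (mod 607)
449^64 ≡ 467^2 = 218089 ≡ 176 (mod 607)
449^128 ≡ 176^2 = 30976 ≡ 19 (mod 607)
449^256 ≡ 19^2 = 361 (mod 607)
449^512 ≡ 361^2 = 130321 ≡ 423 (mod 607)
449^1024 ≡ 423^2 = 178929 ≡ 471 (mod 607)
449^1993 = 449^1024 · 449^512 · 449^256 · 449^128 · 449^64 · 449^8 · 449^1 ≡ 471 · 423 · 361 · 19 · 176 · 457 · 449 (mod 607).
Accumulate the product:
471 · 423 = 199233 ≡ 137
137 · 361 = 49457 ≡ 290
290 · 19 = 5510 ≡ 47
47 · 176 = 8272 ≡ 381
381 · 457 = 174117 ≡ 515
515 · 449 = 231235 ≡ 575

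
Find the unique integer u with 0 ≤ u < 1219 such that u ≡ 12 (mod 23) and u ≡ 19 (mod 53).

23⁻¹ mod 53: 23×30 ≡ 1 (mod 53), so 23⁻¹ ≡ 30.
u = 12 + 23×((19 − 12)×30 mod 53) = 12 + 23×51 = 1185.
Check: 1185 mod 23 = 12, 1185 mod 53 = 19. ✓

1185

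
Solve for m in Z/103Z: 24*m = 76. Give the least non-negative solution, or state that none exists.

89

gcd(24, 103) = 1, so a unique solution mod 103 exists.
24⁻¹ ≡ 73 (mod 103).
m ≡ 73*76 ≡ 89 (mod 103).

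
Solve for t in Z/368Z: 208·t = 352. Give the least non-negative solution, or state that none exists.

gcd(208, 368) = 16, and 16 | 352, so solutions exist.
Divide through by 16: 13·t ≡ 22 (mod 23).
13⁻¹ ≡ 16 (mod 23).
t ≡ 16·22 ≡ 7 (mod 23).
The smallest non-negative solution is t = 7.

7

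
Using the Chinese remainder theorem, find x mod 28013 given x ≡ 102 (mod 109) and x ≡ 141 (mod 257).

109⁻¹ mod 257: 109·224 ≡ 1 (mod 257), so 109⁻¹ ≡ 224.
x = 102 + 109·((141 − 102)·224 mod 257) = 102 + 109·255 = 27897.

27897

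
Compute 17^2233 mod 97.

83

Using repeated squaring:
17^1 ≡ 17 (mod 97)
17^2 ≡ 17^2 = 289 ≡ 95 (mod 97)
17^4 ≡ 95^2 = 9025 ≡ 4 (mod 97)
17^8 ≡ 4^2 = 16 (mod 97)
17^16 ≡ 16^2 = 256 ≡ 62 (mod 97)
17^32 ≡ 62^2 = 3844 ≡ 61 (mod 97)
17^64 ≡ 61^2 = 3721 ≡ 35 (mod 97)
17^128 ≡ 35^2 = 1225 ≡ 61 (mod 97)
17^256 ≡ 61^2 = 3721 ≡ 35 (mod 97)
17^512 ≡ 35^2 = 1225 ≡ 61 (mod 97)
17^1024 ≡ 61^2 = 3721 ≡ 35 (mod 97)
17^2048 ≡ 35^2 = 1225 ≡ 61 (mod 97)
17^2233 = 17^2048 × 17^128 × 17^32 × 17^16 × 17^8 × 17^1 ≡ 61 × 61 × 61 × 62 × 16 × 17 (mod 97).
Accumulate the product:
61 × 61 = 3721 ≡ 35
35 × 61 = 2135 ≡ 1
1 × 62 = 62
62 × 16 = 992 ≡ 22
22 × 17 = 374 ≡ 83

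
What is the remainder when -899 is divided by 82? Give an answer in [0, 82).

-899 = -11*82 + 3, so -899 ≡ 3 (mod 82).

3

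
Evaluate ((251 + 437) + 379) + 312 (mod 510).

359

251 + 437 = 688 ≡ 178 (mod 510)
178 + 379 = 557 ≡ 47 (mod 510)
47 + 312 = 359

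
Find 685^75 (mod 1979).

By square-and-multiply:
685^1 ≡ 685 (mod 1979)
685^2 ≡ 685^2 = 469225 ≡ 202 (mod 1979)
685^4 ≡ 202^2 = 40804 ≡ 1224 (mod 1979)
685^8 ≡ 1224^2 = 1498176 ≡ 73 (mod 1979)
685^16 ≡ 73^2 = 5329 ≡ 1371 (mod 1979)
685^32 ≡ 1371^2 = 1879641 ≡ 1570 (mod 1979)
685^64 ≡ 1570^2 = 2464900 ≡ 1045 (mod 1979)
685^75 = 685^64 * 685^8 * 685^2 * 685^1 ≡ 1045 * 73 * 202 * 685 (mod 1979).
Accumulate the product:
1045 * 73 = 76285 ≡ 1083
1083 * 202 = 218766 ≡ 1076
1076 * 685 = 737060 ≡ 872

872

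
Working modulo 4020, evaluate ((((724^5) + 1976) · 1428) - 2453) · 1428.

(724)^5 ≡ 3304 (mod 4020)
3304 + 1976 = 5280 ≡ 1260 (mod 4020)
1260 · 1428 = 1799280 ≡ 2340 (mod 4020)
2340 - 2453 = -113 ≡ 3907 (mod 4020)
3907 · 1428 = 5579196 ≡ 3456 (mod 4020)

3456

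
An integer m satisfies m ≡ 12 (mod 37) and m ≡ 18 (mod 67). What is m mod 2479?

1492

37⁻¹ mod 67: 37·29 ≡ 1 (mod 67), so 37⁻¹ ≡ 29.
m = 12 + 37·((18 − 12)·29 mod 67) = 12 + 37·40 = 1492.
Check: 1492 mod 37 = 12, 1492 mod 67 = 18. ✓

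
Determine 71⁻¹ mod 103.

By the extended Euclidean algorithm:
103 = 1·71 + 32
71 = 2·32 + 7
32 = 4·7 + 4
7 = 1·4 + 3
4 = 1·3 + 1
3 = 3·1 + 0
gcd(71, 103) = 1, so the inverse exists.
Back-substitute for 1:
1 = 1·4 − 1·3
  = −1·7 + 2·4
  = 2·32 − 9·7
  = −9·71 + 20·32
  = 20·103 − 29·71
So 71⁻¹ ≡ −29 ≡ 74 (mod 103).

74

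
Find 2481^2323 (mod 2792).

By square-and-multiply:
2481^1 ≡ 2481 (mod 2792)
2481^2 ≡ 2481^2 = 6155361 ≡ 1793 (mod 2792)
2481^4 ≡ 1793^2 = 3214849 ≡ 1257 (mod 2792)
2481^8 ≡ 1257^2 = 1580049 ≡ 2569 (mod 2792)
2481^16 ≡ 2569^2 = 6599761 ≡ 2265 (mod 2792)
2481^32 ≡ 2265^2 = 5130225 ≡ 1321 (mod 2792)
2481^64 ≡ 1321^2 = 1745041 ≡ 41 (mod 2792)
2481^128 ≡ 41^2 = 1681 (mod 2792)
2481^256 ≡ 1681^2 = 2825761 ≡ 257 (mod 2792)
2481^512 ≡ 257^2 = 66049 ≡ 1833 (mod 2792)
2481^1024 ≡ 1833^2 = 3359889 ≡ 1113 (mod 2792)
2481^2048 ≡ 1113^2 = 1238769 ≡ 1913 (mod 2792)
2481^2323 = 2481^2048 × 2481^256 × 2481^16 × 2481^2 × 2481^1 ≡ 1913 × 257 × 2265 × 1793 × 2481 (mod 2792).
Accumulate the product:
1913 × 257 = 491641 ≡ 249
249 × 2265 = 563985 ≡ 1
1 × 1793 = 1793
1793 × 2481 = 4448433 ≡ 777

777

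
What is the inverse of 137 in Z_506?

By the extended Euclidean algorithm:
506 = 3·137 + 95
137 = 1·95 + 42
95 = 2·42 + 11
42 = 3·11 + 9
11 = 1·9 + 2
9 = 4·2 + 1
2 = 2·1 + 0
gcd(137, 506) = 1, so the inverse exists.
Back-substitute for 1:
1 = 1·9 − 4·2
  = −4·11 + 5·9
  = 5·42 − 19·11
  = −19·95 + 43·42
  = 43·137 − 62·95
  = −62·506 + 229·137
So 137⁻¹ ≡ 229 (mod 506).

229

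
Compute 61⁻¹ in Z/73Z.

6

73 = 1×61 + 12
61 = 5×12 + 1
12 = 12×1 + 0
gcd(61, 73) = 1, so the inverse exists.
Bézout: 1 = −5×73 + 6×61.
So 61⁻¹ ≡ 6 (mod 73).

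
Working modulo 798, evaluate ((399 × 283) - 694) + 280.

783

399 × 283 = 112917 ≡ 399 (mod 798)
399 - 694 = -295 ≡ 503 (mod 798)
503 + 280 = 783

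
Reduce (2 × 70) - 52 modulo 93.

88

2 × 70 = 140 ≡ 47 (mod 93)
47 - 52 = -5 ≡ 88 (mod 93)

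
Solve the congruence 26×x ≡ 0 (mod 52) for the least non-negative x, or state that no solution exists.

gcd(26, 52) = 26, and 26 | 0, so solutions exist.
Divide through by 26: 1×x mod 2 = 0.
1⁻¹ ≡ 1 (mod 2).
x ≡ 1×0 ≡ 0 (mod 2).
The smallest non-negative solution is x = 0.

0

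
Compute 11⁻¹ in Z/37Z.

Apply the Euclidean algorithm and back-substitute:
37 = 3×11 + 4
11 = 2×4 + 3
4 = 1×3 + 1
3 = 3×1 + 0
gcd(11, 37) = 1, so the inverse exists.
Bézout: 1 = 3×37 − 10×11.
So 11⁻¹ ≡ −10 ≡ 27 (mod 37).

27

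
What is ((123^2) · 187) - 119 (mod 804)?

(123)^2 ≡ 657 (mod 804)
657 · 187 = 122859 ≡ 651 (mod 804)
651 - 119 = 532

532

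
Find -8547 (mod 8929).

382

-8547 = -1*8929 + 382, so -8547 ≡ 382 (mod 8929).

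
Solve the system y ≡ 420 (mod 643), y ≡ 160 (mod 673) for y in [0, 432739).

643⁻¹ mod 673: 643·157 ≡ 1 (mod 673), so 643⁻¹ ≡ 157.
y = 420 + 643·((160 − 420)·157 mod 673) = 420 + 643·233 = 150239.
Check: 150239 mod 643 = 420, 150239 mod 673 = 160. ✓

150239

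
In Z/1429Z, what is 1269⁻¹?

Apply the Euclidean algorithm and back-substitute:
1429 = 1×1269 + 160
1269 = 7×160 + 149
160 = 1×149 + 11
149 = 13×11 + 6
11 = 1×6 + 5
6 = 1×5 + 1
5 = 5×1 + 0
gcd(1269, 1429) = 1, so the inverse exists.
Back-substitute for 1:
1 = 1×6 − 1×5
  = −1×11 + 2×6
  = 2×149 − 27×11
  = −27×160 + 29×149
  = 29×1269 − 230×160
  = −230×1429 + 259×1269
So 1269⁻¹ ≡ 259 (mod 1429).

259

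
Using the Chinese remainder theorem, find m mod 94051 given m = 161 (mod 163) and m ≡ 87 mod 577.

28360

163⁻¹ mod 577: 163*177 ≡ 1 (mod 577), so 163⁻¹ ≡ 177.
m = 161 + 163*((87 − 161)*177 mod 577) = 161 + 163*173 = 28360.
Check: 28360 mod 163 = 161, 28360 mod 577 = 87. ✓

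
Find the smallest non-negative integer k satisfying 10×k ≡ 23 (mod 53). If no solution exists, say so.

50

gcd(10, 53) = 1, so a unique solution mod 53 exists.
10⁻¹ ≡ 16 (mod 53).
k ≡ 16×23 ≡ 50 (mod 53).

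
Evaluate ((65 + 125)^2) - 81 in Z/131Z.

125

65 + 125 = 190 ≡ 59 (mod 131)
(59)^2 ≡ 75 (mod 131)
75 - 81 = -6 ≡ 125 (mod 131)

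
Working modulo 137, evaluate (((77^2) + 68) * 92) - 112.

50

(77)^2 ≡ 38 (mod 137)
38 + 68 = 106
106 * 92 = 9752 ≡ 25 (mod 137)
25 - 112 = -87 ≡ 50 (mod 137)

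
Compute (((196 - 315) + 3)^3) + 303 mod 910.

57

196 - 315 = -119 ≡ 791 (mod 910)
791 + 3 = 794
(794)^3 ≡ 664 (mod 910)
664 + 303 = 967 ≡ 57 (mod 910)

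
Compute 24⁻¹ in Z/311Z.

13

311 = 12·24 + 23
24 = 1·23 + 1
23 = 23·1 + 0
gcd(24, 311) = 1, so the inverse exists.
Bézout: 1 = −1·311 + 13·24.
So 24⁻¹ ≡ 13 (mod 311).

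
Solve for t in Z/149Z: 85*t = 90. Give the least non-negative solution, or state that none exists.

gcd(85, 149) = 1, so a unique solution mod 149 exists.
85⁻¹ ≡ 142 (mod 149).
t ≡ 142*90 ≡ 115 (mod 149).

115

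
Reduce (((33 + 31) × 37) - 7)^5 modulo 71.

33 + 31 = 64
64 × 37 = 2368 ≡ 25 (mod 71)
25 - 7 = 18
(18)^5 ≡ 45 (mod 71)

45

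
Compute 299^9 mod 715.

39

Using repeated squaring:
9 in binary is 1001, i.e. 9 = 8 + 1.
299^1 ≡ 299 (mod 715)
299^2 ≡ 299^2 = 89401 ≡ 26 (mod 715)
299^4 ≡ 26^2 = 676 (mod 715)
299^8 ≡ 676^2 = 456976 ≡ 91 (mod 715)
299^9 = 299^8 × 299^1 ≡ 91 × 299 (mod 715).
91 × 299 = 27209 ≡ 39 (mod 715).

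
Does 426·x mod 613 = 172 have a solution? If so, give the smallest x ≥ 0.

340

gcd(426, 613) = 1, so a unique solution mod 613 exists.
426⁻¹ ≡ 59 (mod 613).
x ≡ 59·172 ≡ 340 (mod 613).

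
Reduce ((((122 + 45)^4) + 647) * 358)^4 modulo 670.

122 + 45 = 167
(167)^4 ≡ 21 (mod 670)
21 + 647 = 668
668 * 358 = 239144 ≡ 624 (mod 670)
(624)^4 ≡ 516 (mod 670)

516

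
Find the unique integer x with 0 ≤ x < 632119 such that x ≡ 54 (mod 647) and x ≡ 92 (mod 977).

237503

647⁻¹ mod 977: 647·601 ≡ 1 (mod 977), so 647⁻¹ ≡ 601.
x = 54 + 647·((92 − 54)·601 mod 977) = 54 + 647·367 = 237503.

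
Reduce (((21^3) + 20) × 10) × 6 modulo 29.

(21)^3 ≡ 10 (mod 29)
10 + 20 = 30 ≡ 1 (mod 29)
1 × 10 = 10
10 × 6 = 60 ≡ 2 (mod 29)

2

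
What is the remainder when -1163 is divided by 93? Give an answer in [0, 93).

46

-1163 = -13·93 + 46, so -1163 ≡ 46 (mod 93).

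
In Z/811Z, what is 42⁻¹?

560

811 = 19·42 + 13
42 = 3·13 + 3
13 = 4·3 + 1
3 = 3·1 + 0
gcd(42, 811) = 1, so the inverse exists.
Bézout: 1 = 13·811 − 251·42.
So 42⁻¹ ≡ −251 ≡ 560 (mod 811).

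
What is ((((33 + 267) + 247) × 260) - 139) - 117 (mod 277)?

140

33 + 267 = 300 ≡ 23 (mod 277)
23 + 247 = 270
270 × 260 = 70200 ≡ 119 (mod 277)
119 - 139 = -20 ≡ 257 (mod 277)
257 - 117 = 140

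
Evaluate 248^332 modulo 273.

Using repeated squaring:
332 in binary is 101001100, i.e. 332 = 256 + 64 + 8 + 4.
248^1 ≡ 248 (mod 273)
248^2 ≡ 248^2 = 61504 ≡ 79 (mod 273)
248^4 ≡ 79^2 = 6241 ≡ 235 (mod 273)
248^8 ≡ 235^2 = 55225 ≡ 79 (mod 273)
248^16 ≡ 79^2 = 6241 ≡ 235 (mod 273)
248^32 ≡ 235^2 = 55225 ≡ 79 (mod 273)
248^64 ≡ 79^2 = 6241 ≡ 235 (mod 273)
248^128 ≡ 235^2 = 55225 ≡ 79 (mod 273)
248^256 ≡ 79^2 = 6241 ≡ 235 (mod 273)
248^332 = 248^256 * 248^64 * 248^8 * 248^4 ≡ 235 * 235 * 79 * 235 (mod 273).
Accumulate the product:
235 * 235 = 55225 ≡ 79
79 * 79 = 6241 ≡ 235
235 * 235 = 55225 ≡ 79

79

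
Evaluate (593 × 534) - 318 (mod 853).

593 × 534 = 316662 ≡ 199 (mod 853)
199 - 318 = -119 ≡ 734 (mod 853)

734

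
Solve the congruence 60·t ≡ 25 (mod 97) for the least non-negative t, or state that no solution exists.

gcd(60, 97) = 1, so a unique solution mod 97 exists.
60⁻¹ ≡ 76 (mod 97).
t ≡ 76·25 ≡ 57 (mod 97).

57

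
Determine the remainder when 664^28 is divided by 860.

436

Using repeated squaring:
664^1 ≡ 664 (mod 860)
664^2 ≡ 664^2 = 440896 ≡ 576 (mod 860)
664^4 ≡ 576^2 = 331776 ≡ 676 (mod 860)
664^8 ≡ 676^2 = 456976 ≡ 316 (mod 860)
664^16 ≡ 316^2 = 99856 ≡ 96 (mod 860)
664^28 = 664^16 × 664^8 × 664^4 ≡ 96 × 316 × 676 (mod 860).
Accumulate the product:
96 × 316 = 30336 ≡ 236
236 × 676 = 159536 ≡ 436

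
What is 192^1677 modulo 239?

120

By square-and-multiply:
1677 in binary is 11010001101, i.e. 1677 = 1024 + 512 + 128 + 8 + 4 + 1.
192^1 ≡ 192 (mod 239)
192^2 ≡ 192^2 = 36864 ≡ 58 (mod 239)
192^4 ≡ 58^2 = 3364 ≡ 18 (mod 239)
192^8 ≡ 18^2 = 324 ≡ 85 (mod 239)
192^16 ≡ 85^2 = 7225 ≡ 55 (mod 239)
192^32 ≡ 55^2 = 3025 ≡ 157 (mod 239)
192^64 ≡ 157^2 = 24649 ≡ 32 (mod 239)
192^128 ≡ 32^2 = 1024 ≡ 68 (mod 239)
192^256 ≡ 68^2 = 4624 ≡ 83 (mod 239)
192^512 ≡ 83^2 = 6889 ≡ 197 (mod 239)
192^1024 ≡ 197^2 = 38809 ≡ 91 (mod 239)
192^1677 = 192^1024 × 192^512 × 192^128 × 192^8 × 192^4 × 192^1 ≡ 91 × 197 × 68 × 85 × 18 × 192 (mod 239).
Accumulate the product:
91 × 197 = 17927 ≡ 2
2 × 68 = 136
136 × 85 = 11560 ≡ 88
88 × 18 = 1584 ≡ 150
150 × 192 = 28800 ≡ 120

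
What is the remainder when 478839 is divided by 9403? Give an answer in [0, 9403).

478839 = 50×9403 + 8689, so 478839 ≡ 8689 (mod 9403).

8689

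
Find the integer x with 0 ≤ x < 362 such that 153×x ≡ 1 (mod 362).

Run the extended Euclidean algorithm:
362 = 2×153 + 56
153 = 2×56 + 41
56 = 1×41 + 15
41 = 2×15 + 11
15 = 1×11 + 4
11 = 2×4 + 3
4 = 1×3 + 1
3 = 3×1 + 0
gcd(153, 362) = 1, so the inverse exists.
Back-substitute for 1:
1 = 1×4 − 1×3
  = −1×11 + 3×4
  = 3×15 − 4×11
  = −4×41 + 11×15
  = 11×56 − 15×41
  = −15×153 + 41×56
  = 41×362 − 97×153
So 153⁻¹ ≡ −97 ≡ 265 (mod 362).

265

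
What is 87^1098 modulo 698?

171

1098 in binary is 10001001010, i.e. 1098 = 1024 + 64 + 8 + 2.
87^1 ≡ 87 (mod 698)
87^2 ≡ 87^2 = 7569 ≡ 589 (mod 698)
87^4 ≡ 589^2 = 346921 ≡ 15 (mod 698)
87^8 ≡ 15^2 = 225 (mod 698)
87^16 ≡ 225^2 = 50625 ≡ 369 (mod 698)
87^32 ≡ 369^2 = 136161 ≡ 51 (mod 698)
87^64 ≡ 51^2 = 2601 ≡ 507 (mod 698)
87^128 ≡ 507^2 = 257049 ≡ 185 (mod 698)
87^256 ≡ 185^2 = 34225 ≡ 23 (mod 698)
87^512 ≡ 23^2 = 529 (mod 698)
87^1024 ≡ 529^2 = 279841 ≡ 641 (mod 698)
87^1098 = 87^1024 · 87^64 · 87^8 · 87^2 ≡ 641 · 507 · 225 · 589 (mod 698).
Accumulate the product:
641 · 507 = 324987 ≡ 417
417 · 225 = 93825 ≡ 293
293 · 589 = 172577 ≡ 171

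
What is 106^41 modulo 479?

79

Compute successive squares:
41 in binary is 101001, i.e. 41 = 32 + 8 + 1.
106^1 ≡ 106 (mod 479)
106^2 ≡ 106^2 = 11236 ≡ 219 (mod 479)
106^4 ≡ 219^2 = 47961 ≡ 61 (mod 479)
106^8 ≡ 61^2 = 3721 ≡ 368 (mod 479)
106^16 ≡ 368^2 = 135424 ≡ 346 (mod 479)
106^32 ≡ 346^2 = 119716 ≡ 445 (mod 479)
106^41 = 106^32 · 106^8 · 106^1 ≡ 445 · 368 · 106 (mod 479).
Accumulate the product:
445 · 368 = 163760 ≡ 421
421 · 106 = 44626 ≡ 79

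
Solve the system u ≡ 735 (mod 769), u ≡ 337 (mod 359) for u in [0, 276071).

769⁻¹ mod 359: 769*176 ≡ 1 (mod 359), so 769⁻¹ ≡ 176.
u = 735 + 769*((337 − 735)*176 mod 359) = 735 + 769*316 = 243739.

243739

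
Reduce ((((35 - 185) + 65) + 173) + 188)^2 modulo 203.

35 - 185 = -150 ≡ 53 (mod 203)
53 + 65 = 118
118 + 173 = 291 ≡ 88 (mod 203)
88 + 188 = 276 ≡ 73 (mod 203)
(73)^2 ≡ 51 (mod 203)

51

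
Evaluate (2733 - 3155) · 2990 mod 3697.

2733 - 3155 = -422 ≡ 3275 (mod 3697)
3275 · 2990 = 9792250 ≡ 2594 (mod 3697)

2594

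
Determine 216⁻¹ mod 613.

508

By the extended Euclidean algorithm:
613 = 2×216 + 181
216 = 1×181 + 35
181 = 5×35 + 6
35 = 5×6 + 5
6 = 1×5 + 1
5 = 5×1 + 0
gcd(216, 613) = 1, so the inverse exists.
Back-substitute for 1:
1 = 1×6 − 1×5
  = −1×35 + 6×6
  = 6×181 − 31×35
  = −31×216 + 37×181
  = 37×613 − 105×216
So 216⁻¹ ≡ −105 ≡ 508 (mod 613).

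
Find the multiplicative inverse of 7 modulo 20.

20 = 2·7 + 6
7 = 1·6 + 1
6 = 6·1 + 0
gcd(7, 20) = 1, so the inverse exists.
Back-substitute for 1:
1 = 1·7 − 1·6
  = −1·20 + 3·7
So 7⁻¹ ≡ 3 (mod 20).

3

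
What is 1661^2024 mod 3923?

Using repeated squaring:
1661^1 ≡ 1661 (mod 3923)
1661^2 ≡ 1661^2 = 2758921 ≡ 1052 (mod 3923)
1661^4 ≡ 1052^2 = 1106704 ≡ 418 (mod 3923)
1661^8 ≡ 418^2 = 174724 ≡ 2112 (mod 3923)
1661^16 ≡ 2112^2 = 4460544 ≡ 93 (mod 3923)
1661^32 ≡ 93^2 = 8649 ≡ 803 (mod 3923)
1661^64 ≡ 803^2 = 644809 ≡ 1437 (mod 3923)
1661^128 ≡ 1437^2 = 2064969 ≡ 1471 (mod 3923)
1661^256 ≡ 1471^2 = 2163841 ≡ 2268 (mod 3923)
1661^512 ≡ 2268^2 = 5143824 ≡ 771 (mod 3923)
1661^1024 ≡ 771^2 = 594441 ≡ 2068 (mod 3923)
1661^2024 = 1661^1024 · 1661^512 · 1661^256 · 1661^128 · 1661^64 · 1661^32 · 1661^8 ≡ 2068 · 771 · 2268 · 1471 · 1437 · 803 · 2112 (mod 3923).
Accumulate the product:
2068 · 771 = 1594428 ≡ 1690
1690 · 2268 = 3832920 ≡ 149
149 · 1471 = 219179 ≡ 3414
3414 · 1437 = 4905918 ≡ 2168
2168 · 803 = 1740904 ≡ 3015
3015 · 2112 = 6367680 ≡ 651

651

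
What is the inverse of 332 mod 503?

50

503 = 1·332 + 171
332 = 1·171 + 161
171 = 1·161 + 10
161 = 16·10 + 1
10 = 10·1 + 0
gcd(332, 503) = 1, so the inverse exists.
Bézout: 1 = −33·503 + 50·332.
So 332⁻¹ ≡ 50 (mod 503).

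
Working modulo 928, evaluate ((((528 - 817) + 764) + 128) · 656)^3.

528 - 817 = -289 ≡ 639 (mod 928)
639 + 764 = 1403 ≡ 475 (mod 928)
475 + 128 = 603
603 · 656 = 395568 ≡ 240 (mod 928)
(240)^3 ≡ 512 (mod 928)

512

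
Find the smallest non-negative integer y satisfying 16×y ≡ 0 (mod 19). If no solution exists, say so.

gcd(16, 19) = 1, so a unique solution mod 19 exists.
16⁻¹ ≡ 6 (mod 19).
y ≡ 6×0 ≡ 0 (mod 19).

0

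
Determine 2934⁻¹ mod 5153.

5153 = 1*2934 + 2219
2934 = 1*2219 + 715
2219 = 3*715 + 74
715 = 9*74 + 49
74 = 1*49 + 25
49 = 1*25 + 24
25 = 1*24 + 1
24 = 24*1 + 0
gcd(2934, 5153) = 1, so the inverse exists.
Bézout: 1 = 119*5153 − 209*2934.
So 2934⁻¹ ≡ −209 ≡ 4944 (mod 5153).

4944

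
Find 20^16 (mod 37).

20^1 ≡ 20 (mod 37)
20^2 ≡ 20^2 = 400 ≡ 30 (mod 37)
20^4 ≡ 30^2 = 900 ≡ 12 (mod 37)
20^8 ≡ 12^2 = 144 ≡ 33 (mod 37)
20^16 ≡ 33^2 = 1089 ≡ 16 (mod 37)
So 20^16 ≡ 16 (mod 37).

16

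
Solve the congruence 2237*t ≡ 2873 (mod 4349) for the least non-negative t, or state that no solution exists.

gcd(2237, 4349) = 1, so a unique solution mod 4349 exists.
2237⁻¹ ≡ 2679 (mod 4349).
t ≡ 2679*2873 ≡ 3386 (mod 4349).

3386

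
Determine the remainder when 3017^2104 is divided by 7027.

Compute successive squares:
3017^1 ≡ 3017 (mod 7027)
3017^2 ≡ 3017^2 = 9102289 ≡ 2324 (mod 7027)
3017^4 ≡ 2324^2 = 5400976 ≡ 4240 (mod 7027)
3017^8 ≡ 4240^2 = 17977600 ≡ 2534 (mod 7027)
3017^16 ≡ 2534^2 = 6421156 ≡ 5505 (mod 7027)
3017^32 ≡ 5505^2 = 30305025 ≡ 4601 (mod 7027)
3017^64 ≡ 4601^2 = 21169201 ≡ 3877 (mod 7027)
3017^128 ≡ 3877^2 = 15031129 ≡ 376 (mod 7027)
3017^256 ≡ 376^2 = 141376 ≡ 836 (mod 7027)
3017^512 ≡ 836^2 = 698896 ≡ 3223 (mod 7027)
3017^1024 ≡ 3223^2 = 10387729 ≡ 1823 (mod 7027)
3017^2048 ≡ 1823^2 = 3323329 ≡ 6585 (mod 7027)
3017^2104 = 3017^2048 * 3017^32 * 3017^16 * 3017^8 ≡ 6585 * 4601 * 5505 * 2534 (mod 7027).
Accumulate the product:
6585 * 4601 = 30297585 ≡ 4188
4188 * 5505 = 23054940 ≡ 6380
6380 * 2534 = 16166920 ≡ 4820

4820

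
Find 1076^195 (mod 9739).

195 in binary is 11000011, i.e. 195 = 128 + 64 + 2 + 1.
1076^1 ≡ 1076 (mod 9739)
1076^2 ≡ 1076^2 = 1157776 ≡ 8574 (mod 9739)
1076^4 ≡ 8574^2 = 73513476 ≡ 3504 (mod 9739)
1076^8 ≡ 3504^2 = 12278016 ≡ 6876 (mod 9739)
1076^16 ≡ 6876^2 = 47279376 ≡ 6270 (mod 9739)
1076^32 ≡ 6270^2 = 39312900 ≡ 6296 (mod 9739)
1076^64 ≡ 6296^2 = 39639616 ≡ 1886 (mod 9739)
1076^128 ≡ 1886^2 = 3556996 ≡ 2261 (mod 9739)
1076^195 = 1076^128 · 1076^64 · 1076^2 · 1076^1 ≡ 2261 · 1886 · 8574 · 1076 (mod 9739).
Accumulate the product:
2261 · 1886 = 4264246 ≡ 8303
8303 · 8574 = 71189922 ≡ 7571
7571 · 1076 = 8146396 ≡ 4592

4592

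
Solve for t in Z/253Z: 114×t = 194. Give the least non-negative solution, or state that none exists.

gcd(114, 253) = 1, so a unique solution mod 253 exists.
114⁻¹ ≡ 91 (mod 253).
t ≡ 91×194 ≡ 197 (mod 253).

197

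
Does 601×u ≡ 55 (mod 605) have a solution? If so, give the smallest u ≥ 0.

gcd(601, 605) = 1, so a unique solution mod 605 exists.
601⁻¹ ≡ 151 (mod 605).
u ≡ 151×55 ≡ 440 (mod 605).

440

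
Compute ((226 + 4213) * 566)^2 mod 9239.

7986

226 + 4213 = 4439
4439 * 566 = 2512474 ≡ 8705 (mod 9239)
(8705)^2 ≡ 7986 (mod 9239)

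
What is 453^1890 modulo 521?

469

1890 in binary is 11101100010, i.e. 1890 = 1024 + 512 + 256 + 64 + 32 + 2.
453^1 ≡ 453 (mod 521)
453^2 ≡ 453^2 = 205209 ≡ 456 (mod 521)
453^4 ≡ 456^2 = 207936 ≡ 57 (mod 521)
453^8 ≡ 57^2 = 3249 ≡ 123 (mod 521)
453^16 ≡ 123^2 = 15129 ≡ 20 (mod 521)
453^32 ≡ 20^2 = 400 (mod 521)
453^64 ≡ 400^2 = 160000 ≡ 53 (mod 521)
453^128 ≡ 53^2 = 2809 ≡ 204 (mod 521)
453^256 ≡ 204^2 = 41616 ≡ 457 (mod 521)
453^512 ≡ 457^2 = 208849 ≡ 449 (mod 521)
453^1024 ≡ 449^2 = 201601 ≡ 495 (mod 521)
453^1890 = 453^1024 · 453^512 · 453^256 · 453^64 · 453^32 · 453^2 ≡ 495 · 449 · 457 · 53 · 400 · 456 (mod 521).
Accumulate the product:
495 · 449 = 222255 ≡ 309
309 · 457 = 141213 ≡ 22
22 · 53 = 1166 ≡ 124
124 · 400 = 49600 ≡ 105
105 · 456 = 47880 ≡ 469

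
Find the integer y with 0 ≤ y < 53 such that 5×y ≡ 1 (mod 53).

By the extended Euclidean algorithm:
53 = 10·5 + 3
5 = 1·3 + 2
3 = 1·2 + 1
2 = 2·1 + 0
gcd(5, 53) = 1, so the inverse exists.
Bézout: 1 = 2·53 − 21·5.
So 5⁻¹ ≡ −21 ≡ 32 (mod 53).

32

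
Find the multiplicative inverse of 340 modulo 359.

170

By the extended Euclidean algorithm:
359 = 1×340 + 19
340 = 17×19 + 17
19 = 1×17 + 2
17 = 8×2 + 1
2 = 2×1 + 0
gcd(340, 359) = 1, so the inverse exists.
Bézout: 1 = −161×359 + 170×340.
So 340⁻¹ ≡ 170 (mod 359).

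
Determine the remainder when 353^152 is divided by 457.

152 in binary is 10011000, i.e. 152 = 128 + 16 + 8.
353^1 ≡ 353 (mod 457)
353^2 ≡ 353^2 = 124609 ≡ 305 (mod 457)
353^4 ≡ 305^2 = 93025 ≡ 254 (mod 457)
353^8 ≡ 254^2 = 64516 ≡ 79 (mod 457)
353^16 ≡ 79^2 = 6241 ≡ 300 (mod 457)
353^32 ≡ 300^2 = 90000 ≡ 428 (mod 457)
353^64 ≡ 428^2 = 183184 ≡ 384 (mod 457)
353^128 ≡ 384^2 = 147456 ≡ 302 (mod 457)
353^152 = 353^128 * 353^16 * 353^8 ≡ 302 * 300 * 79 (mod 457).
Accumulate the product:
302 * 300 = 90600 ≡ 114
114 * 79 = 9006 ≡ 323

323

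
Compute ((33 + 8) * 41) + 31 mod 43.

33 + 8 = 41
41 * 41 = 1681 ≡ 4 (mod 43)
4 + 31 = 35

35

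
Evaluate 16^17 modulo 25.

By square-and-multiply:
17 in binary is 10001, i.e. 17 = 16 + 1.
16^1 ≡ 16 (mod 25)
16^2 ≡ 16^2 = 256 ≡ 6 (mod 25)
16^4 ≡ 6^2 = 36 ≡ 11 (mod 25)
16^8 ≡ 11^2 = 121 ≡ 21 (mod 25)
16^16 ≡ 21^2 = 441 ≡ 16 (mod 25)
16^17 = 16^16 · 16^1 ≡ 16 · 16 (mod 25).
16 · 16 = 256 ≡ 6 (mod 25).

6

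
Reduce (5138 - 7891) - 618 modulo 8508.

5138 - 7891 = -2753 ≡ 5755 (mod 8508)
5755 - 618 = 5137

5137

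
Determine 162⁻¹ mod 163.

162

Run the extended Euclidean algorithm:
163 = 1*162 + 1
162 = 162*1 + 0
gcd(162, 163) = 1, so the inverse exists.
Back-substitute for 1:
1 = 1*163 − 1*162
So 162⁻¹ ≡ −1 ≡ 162 (mod 163).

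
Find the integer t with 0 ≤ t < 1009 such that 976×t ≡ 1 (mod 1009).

Run the extended Euclidean algorithm:
1009 = 1·976 + 33
976 = 29·33 + 19
33 = 1·19 + 14
19 = 1·14 + 5
14 = 2·5 + 4
5 = 1·4 + 1
4 = 4·1 + 0
gcd(976, 1009) = 1, so the inverse exists.
Back-substitute for 1:
1 = 1·5 − 1·4
  = −1·14 + 3·5
  = 3·19 − 4·14
  = −4·33 + 7·19
  = 7·976 − 207·33
  = −207·1009 + 214·976
So 976⁻¹ ≡ 214 (mod 1009).

214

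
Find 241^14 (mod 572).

309

14 in binary is 1110, i.e. 14 = 8 + 4 + 2.
241^1 ≡ 241 (mod 572)
241^2 ≡ 241^2 = 58081 ≡ 309 (mod 572)
241^4 ≡ 309^2 = 95481 ≡ 529 (mod 572)
241^8 ≡ 529^2 = 279841 ≡ 133 (mod 572)
241^14 = 241^8 × 241^4 × 241^2 ≡ 133 × 529 × 309 (mod 572).
Accumulate the product:
133 × 529 = 70357 ≡ 1
1 × 309 = 309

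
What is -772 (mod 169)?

73

-772 = -5*169 + 73, so -772 ≡ 73 (mod 169).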